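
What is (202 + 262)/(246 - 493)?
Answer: -464/247 ≈ -1.8785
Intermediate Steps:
(202 + 262)/(246 - 493) = 464/(-247) = 464*(-1/247) = -464/247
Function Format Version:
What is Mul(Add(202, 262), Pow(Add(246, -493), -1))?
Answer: Rational(-464, 247) ≈ -1.8785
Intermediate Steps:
Mul(Add(202, 262), Pow(Add(246, -493), -1)) = Mul(464, Pow(-247, -1)) = Mul(464, Rational(-1, 247)) = Rational(-464, 247)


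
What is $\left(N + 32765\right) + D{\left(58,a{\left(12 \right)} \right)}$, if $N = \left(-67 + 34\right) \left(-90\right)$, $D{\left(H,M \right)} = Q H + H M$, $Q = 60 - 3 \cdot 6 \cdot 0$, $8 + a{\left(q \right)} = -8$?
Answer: $38287$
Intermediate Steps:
$a{\left(q \right)} = -16$ ($a{\left(q \right)} = -8 - 8 = -16$)
$Q = 60$ ($Q = 60 - 18 \cdot 0 = 60 - 0 = 60 + 0 = 60$)
$D{\left(H,M \right)} = 60 H + H M$
$N = 2970$ ($N = \left(-33\right) \left(-90\right) = 2970$)
$\left(N + 32765\right) + D{\left(58,a{\left(12 \right)} \right)} = \left(2970 + 32765\right) + 58 \left(60 - 16\right) = 35735 + 58 \cdot 44 = 35735 + 2552 = 38287$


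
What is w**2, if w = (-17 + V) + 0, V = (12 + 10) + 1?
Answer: 36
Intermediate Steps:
V = 23 (V = 22 + 1 = 23)
w = 6 (w = (-17 + 23) + 0 = 6 + 0 = 6)
w**2 = 6**2 = 36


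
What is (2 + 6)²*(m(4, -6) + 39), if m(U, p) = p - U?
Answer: 1856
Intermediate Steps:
(2 + 6)²*(m(4, -6) + 39) = (2 + 6)²*((-6 - 1*4) + 39) = 8²*((-6 - 4) + 39) = 64*(-10 + 39) = 64*29 = 1856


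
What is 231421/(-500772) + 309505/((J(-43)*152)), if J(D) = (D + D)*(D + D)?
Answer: -26292549743/140740969056 ≈ -0.18682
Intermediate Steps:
J(D) = 4*D² (J(D) = (2*D)*(2*D) = 4*D²)
231421/(-500772) + 309505/((J(-43)*152)) = 231421/(-500772) + 309505/(((4*(-43)²)*152)) = 231421*(-1/500772) + 309505/(((4*1849)*152)) = -231421/500772 + 309505/((7396*152)) = -231421/500772 + 309505/1124192 = -26292549743/140740969056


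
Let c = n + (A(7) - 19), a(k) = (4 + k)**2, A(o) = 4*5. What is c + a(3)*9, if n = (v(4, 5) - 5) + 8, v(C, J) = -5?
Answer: 440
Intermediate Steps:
A(o) = 20
n = -2 (n = (-5 - 5) + 8 = -10 + 8 = -2)
c = -1 (c = -2 + (20 - 19) = -2 + 1 = -1)
c + a(3)*9 = -1 + (4 + 3)**2*9 = -1 + 7**2*9 = -1 + 49*9 = -1 + 441 = 440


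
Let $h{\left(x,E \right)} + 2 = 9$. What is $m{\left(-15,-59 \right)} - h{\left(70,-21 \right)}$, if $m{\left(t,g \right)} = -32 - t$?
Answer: $-24$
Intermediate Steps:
$h{\left(x,E \right)} = 7$ ($h{\left(x,E \right)} = -2 + 9 = 7$)
$m{\left(-15,-59 \right)} - h{\left(70,-21 \right)} = \left(-32 - -15\right) - 7 = \left(-32 + 15\right) - 7 = -17 - 7 = -24$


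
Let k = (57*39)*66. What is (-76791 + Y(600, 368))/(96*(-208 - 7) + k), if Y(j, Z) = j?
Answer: -25397/42026 ≈ -0.60432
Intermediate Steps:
k = 146718 (k = 2223*66 = 146718)
(-76791 + Y(600, 368))/(96*(-208 - 7) + k) = (-76791 + 600)/(96*(-208 - 7) + 146718) = -76191/(96*(-215) + 146718) = -76191/(-20640 + 146718) = -76191/126078 = -76191*1/126078 = -25397/42026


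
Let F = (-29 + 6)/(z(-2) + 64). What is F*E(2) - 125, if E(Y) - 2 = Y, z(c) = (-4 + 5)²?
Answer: -8217/65 ≈ -126.42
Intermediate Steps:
z(c) = 1 (z(c) = 1² = 1)
E(Y) = 2 + Y
F = -23/65 (F = (-29 + 6)/(1 + 64) = -23/65 ≈ -0.35385)
F*E(2) - 125 = -23*(2 + 2)/65 - 125 = -23/65*4 - 125 = -92/65 - 125 = -8217/65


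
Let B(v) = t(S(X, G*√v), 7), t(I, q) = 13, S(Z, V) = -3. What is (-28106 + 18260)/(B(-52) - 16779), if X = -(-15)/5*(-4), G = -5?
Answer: 4923/8383 ≈ 0.58726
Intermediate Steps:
X = -12 (X = -(-15)/5*(-4) = -3*(-1)*(-4) = 3*(-4) = -12)
B(v) = 13
(-28106 + 18260)/(B(-52) - 16779) = (-28106 + 18260)/(13 - 16779) = -9846/(-16766) = -9846*(-1/16766) = 4923/8383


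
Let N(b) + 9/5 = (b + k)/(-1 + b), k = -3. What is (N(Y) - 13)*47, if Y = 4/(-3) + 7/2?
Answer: -25521/35 ≈ -729.17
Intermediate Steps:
Y = 13/6 (Y = 4*(-1/3) + 7*(1/2) = -4/3 + 7/2 = 13/6 ≈ 2.1667)
N(b) = -9/5 + (-3 + b)/(-1 + b) (N(b) = -9/5 + (b - 3)/(-1 + b) = -9/5 + (-3 + b)/(-1 + b))
(N(Y) - 13)*47 = (2*(-3 - 2*13/6)/(5*(-1 + 13/6)) - 13)*47 = (2*(-3 - 13/3)/(5*(7/6)) - 13)*47 = ((2/5)*(6/7)*(-22/3) - 13)*47 = (-88/35 - 13)*47 = -543/35*47 = -25521/35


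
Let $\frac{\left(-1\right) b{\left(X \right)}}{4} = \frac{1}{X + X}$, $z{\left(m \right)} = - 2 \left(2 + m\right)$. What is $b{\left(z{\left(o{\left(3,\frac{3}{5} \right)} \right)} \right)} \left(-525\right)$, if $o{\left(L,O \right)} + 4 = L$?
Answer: $-525$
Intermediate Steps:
$o{\left(L,O \right)} = -4 + L$
$z{\left(m \right)} = -4 - 2 m$
$b{\left(X \right)} = - \frac{2}{X}$ ($b{\left(X \right)} = - \frac{4}{X + X} = - \frac{4}{2 X} = - 4 \frac{1}{2 X} = - \frac{2}{X}$)
$b{\left(z{\left(o{\left(3,\frac{3}{5} \right)} \right)} \right)} \left(-525\right) = - \frac{2}{-4 - 2 \left(-4 + 3\right)} \left(-525\right) = - \frac{2}{-4 - -2} \left(-525\right) = - \frac{2}{-4 + 2} \left(-525\right) = - \frac{2}{-2} \left(-525\right) = \left(-2\right) \left(- \frac{1}{2}\right) \left(-525\right) = 1 \left(-525\right) = -525$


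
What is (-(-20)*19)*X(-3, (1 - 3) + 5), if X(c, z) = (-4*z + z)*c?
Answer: 10260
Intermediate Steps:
X(c, z) = -3*c*z (X(c, z) = (-3*z)*c = -3*c*z)
(-(-20)*19)*X(-3, (1 - 3) + 5) = (-(-20)*19)*(-3*(-3)*((1 - 3) + 5)) = (-20*(-19))*(-3*(-3)*(-2 + 5)) = 380*(-3*(-3)*3) = 380*27 = 10260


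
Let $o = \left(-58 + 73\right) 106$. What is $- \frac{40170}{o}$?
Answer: $- \frac{1339}{53} \approx -25.264$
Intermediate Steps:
$o = 1590$ ($o = 15 \cdot 106 = 1590$)
$- \frac{40170}{o} = - \frac{40170}{1590} = \left(-40170\right) \frac{1}{1590} = - \frac{1339}{53}$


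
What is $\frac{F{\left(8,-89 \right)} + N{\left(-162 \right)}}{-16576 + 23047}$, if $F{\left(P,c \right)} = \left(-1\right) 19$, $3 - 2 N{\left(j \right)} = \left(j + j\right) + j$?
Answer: $\frac{451}{12942} \approx 0.034848$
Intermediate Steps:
$N{\left(j \right)} = \frac{3}{2} - \frac{3 j}{2}$ ($N{\left(j \right)} = \frac{3}{2} - \frac{\left(j + j\right) + j}{2} = \frac{3}{2} - \frac{2 j + j}{2} = \frac{3}{2} - \frac{3 j}{2}$)
$F{\left(P,c \right)} = -19$
$\frac{F{\left(8,-89 \right)} + N{\left(-162 \right)}}{-16576 + 23047} = \frac{-19 + \left(\frac{3}{2} - -243\right)}{-16576 + 23047} = \frac{-19 + \left(\frac{3}{2} + 243\right)}{6471} = \left(-19 + \frac{489}{2}\right) \frac{1}{6471} = \frac{451}{2} \cdot \frac{1}{6471} = \frac{451}{12942}$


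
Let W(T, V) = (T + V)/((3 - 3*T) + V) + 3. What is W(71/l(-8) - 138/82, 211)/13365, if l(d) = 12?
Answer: 403012/1323656235 ≈ 0.00030447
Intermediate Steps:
W(T, V) = 3 + (T + V)/(3 + V - 3*T) (W(T, V) = (T + V)/(3 + V - 3*T) + 3 = 3 + (T + V)/(3 + V - 3*T))
W(71/l(-8) - 138/82, 211)/13365 = ((9 - 8*(71/12 - 138/82) + 4*211)/(3 + 211 - 3*(71/12 - 138/82)))/13365 = ((9 - 8*(71*(1/12) - 138*1/82) + 844)/(3 + 211 - 3*(71*(1/12) - 138*1/82)))*(1/13365) = ((9 - 8*(71/12 - 69/41) + 844)/(3 + 211 - 3*(71/12 - 69/41)))*(1/13365) = ((9 - 8*2083/492 + 844)/(3 + 211 - 3*2083/492))*(1/13365) = ((9 - 4166/123 + 844)/(3 + 211 - 2083/164))*(1/13365) = ((100753/123)/(33013/164))*(1/13365) = ((164/33013)*(100753/123))*(1/13365) = (403012/99039)*(1/13365) = 403012/1323656235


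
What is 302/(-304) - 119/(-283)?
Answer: -24645/43016 ≈ -0.57293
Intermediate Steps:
302/(-304) - 119/(-283) = 302*(-1/304) - 119*(-1/283) = -151/152 + 119/283 = -24645/43016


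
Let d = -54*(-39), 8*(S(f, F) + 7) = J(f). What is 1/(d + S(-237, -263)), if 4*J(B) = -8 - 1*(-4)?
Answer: 8/16791 ≈ 0.00047645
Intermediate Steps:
J(B) = -1 (J(B) = (-8 - 1*(-4))/4 = (-8 + 4)/4 = (¼)*(-4) = -1)
S(f, F) = -57/8 (S(f, F) = -7 + (⅛)*(-1) = -7 - ⅛ = -57/8)
d = 2106
1/(d + S(-237, -263)) = 1/(2106 - 57/8) = 1/(16791/8) = 8/16791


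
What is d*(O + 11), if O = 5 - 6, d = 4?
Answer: 40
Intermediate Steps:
O = -1
d*(O + 11) = 4*(-1 + 11) = 4*10 = 40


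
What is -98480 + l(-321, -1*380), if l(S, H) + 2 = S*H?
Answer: 23498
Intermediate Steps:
l(S, H) = -2 + H*S (l(S, H) = -2 + S*H = -2 + H*S)
-98480 + l(-321, -1*380) = -98480 + (-2 - 1*380*(-321)) = -98480 + (-2 - 380*(-321)) = -98480 + (-2 + 121980) = -98480 + 121978 = 23498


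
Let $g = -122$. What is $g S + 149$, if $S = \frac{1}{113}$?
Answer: $\frac{16715}{113} \approx 147.92$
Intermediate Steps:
$S = \frac{1}{113} \approx 0.0088496$
$g S + 149 = \left(-122\right) \frac{1}{113} + 149 = - \frac{122}{113} + 149 = \frac{16715}{113}$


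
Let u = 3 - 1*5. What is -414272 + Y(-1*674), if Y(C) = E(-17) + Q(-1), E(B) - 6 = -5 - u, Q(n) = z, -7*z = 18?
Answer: -2899901/7 ≈ -4.1427e+5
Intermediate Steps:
u = -2 (u = 3 - 5 = -2)
z = -18/7 (z = -⅐*18 = -18/7 ≈ -2.5714)
Q(n) = -18/7
E(B) = 3 (E(B) = 6 + (-5 - 1*(-2)) = 6 + (-5 + 2) = 6 - 3 = 3)
Y(C) = 3/7 (Y(C) = 3 - 18/7 = 3/7)
-414272 + Y(-1*674) = -414272 + 3/7 = -2899901/7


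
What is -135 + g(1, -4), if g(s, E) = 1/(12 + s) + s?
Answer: -1741/13 ≈ -133.92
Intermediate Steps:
g(s, E) = s + 1/(12 + s)
-135 + g(1, -4) = -135 + (1 + 1**2 + 12*1)/(12 + 1) = -135 + (1 + 1 + 12)/13 = -135 + (1/13)*14 = -135 + 14/13 = -1741/13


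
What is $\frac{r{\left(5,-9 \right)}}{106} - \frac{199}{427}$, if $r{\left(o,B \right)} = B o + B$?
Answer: $- \frac{22076}{22631} \approx -0.97548$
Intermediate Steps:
$r{\left(o,B \right)} = B + B o$
$\frac{r{\left(5,-9 \right)}}{106} - \frac{199}{427} = \frac{\left(-9\right) \left(1 + 5\right)}{106} - \frac{199}{427} = \left(-9\right) 6 \cdot \frac{1}{106} - \frac{199}{427} = \left(-54\right) \frac{1}{106} - \frac{199}{427} = - \frac{27}{53} - \frac{199}{427} = - \frac{22076}{22631}$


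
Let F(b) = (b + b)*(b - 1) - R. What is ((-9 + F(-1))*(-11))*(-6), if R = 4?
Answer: -594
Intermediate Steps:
F(b) = -4 + 2*b*(-1 + b) (F(b) = (b + b)*(b - 1) - 1*4 = (2*b)*(-1 + b) - 4 = 2*b*(-1 + b) - 4 = -4 + 2*b*(-1 + b))
((-9 + F(-1))*(-11))*(-6) = ((-9 + (-4 - 2*(-1) + 2*(-1)²))*(-11))*(-6) = ((-9 + (-4 + 2 + 2*1))*(-11))*(-6) = ((-9 + (-4 + 2 + 2))*(-11))*(-6) = ((-9 + 0)*(-11))*(-6) = -9*(-11)*(-6) = 99*(-6) = -594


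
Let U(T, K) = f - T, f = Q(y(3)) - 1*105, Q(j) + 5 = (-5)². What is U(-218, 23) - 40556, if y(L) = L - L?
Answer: -40423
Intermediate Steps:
y(L) = 0
Q(j) = 20 (Q(j) = -5 + (-5)² = -5 + 25 = 20)
f = -85 (f = 20 - 1*105 = 20 - 105 = -85)
U(T, K) = -85 - T
U(-218, 23) - 40556 = (-85 - 1*(-218)) - 40556 = (-85 + 218) - 40556 = 133 - 40556 = -40423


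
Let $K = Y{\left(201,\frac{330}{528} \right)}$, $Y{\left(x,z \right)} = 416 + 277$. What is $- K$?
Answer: $-693$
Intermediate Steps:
$Y{\left(x,z \right)} = 693$
$K = 693$
$- K = \left(-1\right) 693 = -693$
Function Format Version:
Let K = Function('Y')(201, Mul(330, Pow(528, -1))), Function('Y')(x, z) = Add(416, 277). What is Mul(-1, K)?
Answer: -693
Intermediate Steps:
Function('Y')(x, z) = 693
K = 693
Mul(-1, K) = Mul(-1, 693) = -693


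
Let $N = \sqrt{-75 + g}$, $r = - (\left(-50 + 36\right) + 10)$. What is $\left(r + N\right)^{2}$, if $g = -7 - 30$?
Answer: $-96 + 32 i \sqrt{7} \approx -96.0 + 84.664 i$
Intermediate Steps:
$g = -37$ ($g = -7 - 30 = -37$)
$r = 4$ ($r = - (-14 + 10) = \left(-1\right) \left(-4\right) = 4$)
$N = 4 i \sqrt{7}$ ($N = \sqrt{-75 - 37} = \sqrt{-112} = 4 i \sqrt{7} \approx 10.583 i$)
$\left(r + N\right)^{2} = \left(4 + 4 i \sqrt{7}\right)^{2}$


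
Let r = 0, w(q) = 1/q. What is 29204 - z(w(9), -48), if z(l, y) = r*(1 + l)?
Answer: 29204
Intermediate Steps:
z(l, y) = 0 (z(l, y) = 0*(1 + l) = 0)
29204 - z(w(9), -48) = 29204 - 1*0 = 29204 + 0 = 29204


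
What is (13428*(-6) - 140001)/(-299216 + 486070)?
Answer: -220569/186854 ≈ -1.1804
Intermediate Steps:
(13428*(-6) - 140001)/(-299216 + 486070) = (-80568 - 140001)/186854 = -220569*1/186854 = -220569/186854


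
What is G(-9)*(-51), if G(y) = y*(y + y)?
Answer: -8262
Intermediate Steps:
G(y) = 2*y² (G(y) = y*(2*y) = 2*y²)
G(-9)*(-51) = (2*(-9)²)*(-51) = (2*81)*(-51) = 162*(-51) = -8262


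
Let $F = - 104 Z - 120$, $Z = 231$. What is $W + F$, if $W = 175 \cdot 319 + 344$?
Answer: $32025$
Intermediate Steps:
$W = 56169$ ($W = 55825 + 344 = 56169$)
$F = -24144$ ($F = \left(-104\right) 231 - 120 = -24024 - 120 = -24144$)
$W + F = 56169 - 24144 = 32025$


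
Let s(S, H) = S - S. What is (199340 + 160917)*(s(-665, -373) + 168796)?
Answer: 60809940572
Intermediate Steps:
s(S, H) = 0
(199340 + 160917)*(s(-665, -373) + 168796) = (199340 + 160917)*(0 + 168796) = 360257*168796 = 60809940572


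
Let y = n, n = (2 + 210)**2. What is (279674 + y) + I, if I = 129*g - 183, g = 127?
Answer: 340818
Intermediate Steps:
I = 16200 (I = 129*127 - 183 = 16383 - 183 = 16200)
n = 44944 (n = 212**2 = 44944)
y = 44944
(279674 + y) + I = (279674 + 44944) + 16200 = 324618 + 16200 = 340818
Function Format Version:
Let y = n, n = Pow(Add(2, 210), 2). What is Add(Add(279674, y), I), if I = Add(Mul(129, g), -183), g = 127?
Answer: 340818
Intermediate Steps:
I = 16200 (I = Add(Mul(129, 127), -183) = Add(16383, -183) = 16200)
n = 44944 (n = Pow(212, 2) = 44944)
y = 44944
Add(Add(279674, y), I) = Add(Add(279674, 44944), 16200) = Add(324618, 16200) = 340818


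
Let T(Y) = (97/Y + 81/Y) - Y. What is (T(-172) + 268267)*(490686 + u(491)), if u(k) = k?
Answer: 11339147677705/86 ≈ 1.3185e+11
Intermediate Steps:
T(Y) = -Y + 178/Y (T(Y) = 178/Y - Y = -Y + 178/Y)
(T(-172) + 268267)*(490686 + u(491)) = ((-1*(-172) + 178/(-172)) + 268267)*(490686 + 491) = ((172 + 178*(-1/172)) + 268267)*491177 = ((172 - 89/86) + 268267)*491177 = (14703/86 + 268267)*491177 = (23085665/86)*491177 = 11339147677705/86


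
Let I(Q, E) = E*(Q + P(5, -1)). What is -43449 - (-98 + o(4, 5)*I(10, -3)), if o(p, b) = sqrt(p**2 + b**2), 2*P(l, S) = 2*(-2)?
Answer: -43351 + 24*sqrt(41) ≈ -43197.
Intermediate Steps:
P(l, S) = -2 (P(l, S) = (2*(-2))/2 = (1/2)*(-4) = -2)
o(p, b) = sqrt(b**2 + p**2)
I(Q, E) = E*(-2 + Q) (I(Q, E) = E*(Q - 2) = E*(-2 + Q))
-43449 - (-98 + o(4, 5)*I(10, -3)) = -43449 - (-98 + sqrt(5**2 + 4**2)*(-3*(-2 + 10))) = -43449 - (-98 + sqrt(25 + 16)*(-3*8)) = -43449 - (-98 + sqrt(41)*(-24)) = -43449 - (-98 - 24*sqrt(41)) = -43449 + (98 + 24*sqrt(41)) = -43351 + 24*sqrt(41)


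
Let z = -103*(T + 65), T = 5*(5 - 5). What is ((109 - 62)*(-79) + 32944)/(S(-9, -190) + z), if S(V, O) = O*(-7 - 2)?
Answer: -29231/4985 ≈ -5.8638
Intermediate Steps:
T = 0 (T = 5*0 = 0)
S(V, O) = -9*O (S(V, O) = O*(-9) = -9*O)
z = -6695 (z = -103*(0 + 65) = -103*65 = -6695)
((109 - 62)*(-79) + 32944)/(S(-9, -190) + z) = ((109 - 62)*(-79) + 32944)/(-9*(-190) - 6695) = (47*(-79) + 32944)/(1710 - 6695) = (-3713 + 32944)/(-4985) = 29231*(-1/4985) = -29231/4985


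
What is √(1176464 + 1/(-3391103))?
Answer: √13528841363483059473/3391103 ≈ 1084.6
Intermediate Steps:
√(1176464 + 1/(-3391103)) = √(1176464 - 1/3391103) = √(3989510599791/3391103) = √13528841363483059473/3391103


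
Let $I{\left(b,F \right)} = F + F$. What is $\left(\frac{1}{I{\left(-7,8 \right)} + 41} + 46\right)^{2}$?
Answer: $\frac{6880129}{3249} \approx 2117.6$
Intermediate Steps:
$I{\left(b,F \right)} = 2 F$
$\left(\frac{1}{I{\left(-7,8 \right)} + 41} + 46\right)^{2} = \left(\frac{1}{2 \cdot 8 + 41} + 46\right)^{2} = \left(\frac{1}{16 + 41} + 46\right)^{2} = \left(\frac{1}{57} + 46\right)^{2} = \left(\frac{2623}{57}\right)^{2} = \frac{6880129}{3249}$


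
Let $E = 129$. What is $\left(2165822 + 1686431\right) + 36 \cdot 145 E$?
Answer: $4525633$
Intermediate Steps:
$\left(2165822 + 1686431\right) + 36 \cdot 145 E = \left(2165822 + 1686431\right) + 36 \cdot 145 \cdot 129 = 3852253 + 5220 \cdot 129 = 3852253 + 673380 = 4525633$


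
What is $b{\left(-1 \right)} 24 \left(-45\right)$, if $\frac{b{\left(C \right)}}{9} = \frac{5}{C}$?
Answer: $48600$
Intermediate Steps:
$b{\left(C \right)} = \frac{45}{C}$ ($b{\left(C \right)} = 9 \frac{5}{C} = \frac{45}{C}$)
$b{\left(-1 \right)} 24 \left(-45\right) = \frac{45}{-1} \cdot 24 \left(-45\right) = 45 \left(-1\right) 24 \left(-45\right) = \left(-45\right) 24 \left(-45\right) = \left(-1080\right) \left(-45\right) = 48600$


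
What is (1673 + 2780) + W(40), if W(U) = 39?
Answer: 4492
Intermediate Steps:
(1673 + 2780) + W(40) = (1673 + 2780) + 39 = 4453 + 39 = 4492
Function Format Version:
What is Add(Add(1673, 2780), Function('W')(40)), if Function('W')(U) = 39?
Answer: 4492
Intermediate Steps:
Add(Add(1673, 2780), Function('W')(40)) = Add(Add(1673, 2780), 39) = Add(4453, 39) = 4492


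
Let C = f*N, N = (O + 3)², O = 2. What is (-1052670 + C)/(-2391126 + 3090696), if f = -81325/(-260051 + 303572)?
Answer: -9163056839/6089197194 ≈ -1.5048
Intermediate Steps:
f = -81325/43521 ≈ -1.8686
N = 25 (N = (2 + 3)² = 5² = 25)
C = -2033125/43521 (C = -81325/43521*25 = -2033125/43521 ≈ -46.716)
(-1052670 + C)/(-2391126 + 3090696) = (-1052670 - 2033125/43521)/(-2391126 + 3090696) = -45815284195/43521/699570 = -45815284195/43521*1/699570 = -9163056839/6089197194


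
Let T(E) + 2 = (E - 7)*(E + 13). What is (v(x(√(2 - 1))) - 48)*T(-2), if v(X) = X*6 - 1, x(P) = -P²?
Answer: 5555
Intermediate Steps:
v(X) = -1 + 6*X (v(X) = 6*X - 1 = -1 + 6*X)
T(E) = -2 + (-7 + E)*(13 + E) (T(E) = -2 + (E - 7)*(E + 13) = -2 + (-7 + E)*(13 + E))
(v(x(√(2 - 1))) - 48)*T(-2) = ((-1 + 6*(-(√(2 - 1))²)) - 48)*(-93 + (-2)² + 6*(-2)) = ((-1 + 6*(-(√1)²)) - 48)*(-93 + 4 - 12) = ((-1 + 6*(-1*1²)) - 48)*(-101) = ((-1 + 6*(-1*1)) - 48)*(-101) = ((-1 + 6*(-1)) - 48)*(-101) = ((-1 - 6) - 48)*(-101) = (-7 - 48)*(-101) = -55*(-101) = 5555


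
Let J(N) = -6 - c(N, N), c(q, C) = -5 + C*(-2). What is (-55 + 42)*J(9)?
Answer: -221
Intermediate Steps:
c(q, C) = -5 - 2*C
J(N) = -1 + 2*N (J(N) = -6 - (-5 - 2*N) = -6 + (5 + 2*N) = -1 + 2*N)
(-55 + 42)*J(9) = (-55 + 42)*(-1 + 2*9) = -13*(-1 + 18) = -13*17 = -221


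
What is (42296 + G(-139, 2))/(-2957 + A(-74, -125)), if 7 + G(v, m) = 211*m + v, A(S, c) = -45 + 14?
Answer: -10643/747 ≈ -14.248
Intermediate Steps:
A(S, c) = -31
G(v, m) = -7 + v + 211*m (G(v, m) = -7 + (211*m + v) = -7 + (v + 211*m) = -7 + v + 211*m)
(42296 + G(-139, 2))/(-2957 + A(-74, -125)) = (42296 + (-7 - 139 + 211*2))/(-2957 - 31) = (42296 + (-7 - 139 + 422))/(-2988) = (42296 + 276)*(-1/2988) = 42572*(-1/2988) = -10643/747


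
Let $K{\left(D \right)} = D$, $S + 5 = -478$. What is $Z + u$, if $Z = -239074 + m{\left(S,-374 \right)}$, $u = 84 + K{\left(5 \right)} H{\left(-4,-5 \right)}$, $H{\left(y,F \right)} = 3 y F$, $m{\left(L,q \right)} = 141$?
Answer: $-238549$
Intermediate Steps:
$S = -483$ ($S = -5 - 478 = -483$)
$H{\left(y,F \right)} = 3 F y$
$u = 384$ ($u = 84 + 5 \cdot 3 \left(-5\right) \left(-4\right) = 84 + 5 \cdot 60 = 84 + 300 = 384$)
$Z = -238933$ ($Z = -239074 + 141 = -238933$)
$Z + u = -238933 + 384 = -238549$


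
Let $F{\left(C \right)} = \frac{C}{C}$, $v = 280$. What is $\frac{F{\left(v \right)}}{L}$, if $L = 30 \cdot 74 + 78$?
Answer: $\frac{1}{2298} \approx 0.00043516$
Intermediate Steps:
$F{\left(C \right)} = 1$
$L = 2298$ ($L = 2220 + 78 = 2298$)
$\frac{F{\left(v \right)}}{L} = 1 \cdot \frac{1}{2298} = \frac{1}{2298}$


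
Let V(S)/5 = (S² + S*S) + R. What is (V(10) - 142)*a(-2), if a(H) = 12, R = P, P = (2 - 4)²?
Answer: 10536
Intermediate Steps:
P = 4 (P = (-2)² = 4)
R = 4
V(S) = 20 + 10*S² (V(S) = 5*((S² + S*S) + 4) = 5*((S² + S²) + 4) = 5*(2*S² + 4) = 5*(4 + 2*S²) = 20 + 10*S²)
(V(10) - 142)*a(-2) = ((20 + 10*10²) - 142)*12 = ((20 + 10*100) - 142)*12 = ((20 + 1000) - 142)*12 = (1020 - 142)*12 = 878*12 = 10536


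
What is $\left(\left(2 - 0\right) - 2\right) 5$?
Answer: $0$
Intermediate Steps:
$\left(\left(2 - 0\right) - 2\right) 5 = \left(\left(2 + 0\right) - 2\right) 5 = \left(2 - 2\right) 5 = 0 \cdot 5 = 0$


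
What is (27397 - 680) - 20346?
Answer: 6371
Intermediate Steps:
(27397 - 680) - 20346 = 26717 - 20346 = 6371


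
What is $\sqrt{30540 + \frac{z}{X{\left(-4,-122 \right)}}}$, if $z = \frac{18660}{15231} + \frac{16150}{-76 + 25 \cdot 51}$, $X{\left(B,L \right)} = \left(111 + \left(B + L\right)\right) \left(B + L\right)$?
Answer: $\frac{\sqrt{499068806418287505631}}{127833783} \approx 174.76$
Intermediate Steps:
$X{\left(B,L \right)} = \left(B + L\right) \left(111 + B + L\right)$ ($X{\left(B,L \right)} = \left(111 + B + L\right) \left(B + L\right) = \left(B + L\right) \left(111 + B + L\right)$)
$z = \frac{89451330}{6087323}$ ($z = 18660 \cdot \frac{1}{15231} + \frac{16150}{-76 + 1275} = \frac{6220}{5077} + \frac{16150}{1199} = \frac{89451330}{6087323} \approx 14.695$)
$\sqrt{30540 + \frac{z}{X{\left(-4,-122 \right)}}} = \sqrt{30540 + \frac{89451330}{6087323 \left(\left(-4\right)^{2} + \left(-122\right)^{2} + 111 \left(-4\right) + 111 \left(-122\right) + 2 \left(-4\right) \left(-122\right)\right)}} = \sqrt{30540 + \frac{89451330}{6087323 \left(16 + 14884 - 444 - 13542 + 976\right)}} = \sqrt{30540 + \frac{89451330}{6087323 \cdot 1890}} = \sqrt{30540 + \frac{89451330}{6087323} \cdot \frac{1}{1890}} = \sqrt{30540 + \frac{2981711}{383501349}} = \sqrt{\frac{11712134180171}{383501349}} = \frac{\sqrt{499068806418287505631}}{127833783}$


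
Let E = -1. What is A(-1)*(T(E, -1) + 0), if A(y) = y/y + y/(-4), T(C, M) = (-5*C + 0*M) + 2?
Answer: 35/4 ≈ 8.7500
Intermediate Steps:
T(C, M) = 2 - 5*C (T(C, M) = (-5*C + 0) + 2 = -5*C + 2 = 2 - 5*C)
A(y) = 1 - y/4 (A(y) = 1 + y*(-¼) = 1 - y/4)
A(-1)*(T(E, -1) + 0) = (1 - ¼*(-1))*((2 - 5*(-1)) + 0) = (1 + ¼)*((2 + 5) + 0) = 5*(7 + 0)/4 = (5/4)*7 = 35/4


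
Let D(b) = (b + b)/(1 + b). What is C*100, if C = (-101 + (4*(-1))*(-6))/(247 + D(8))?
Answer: -69300/2239 ≈ -30.951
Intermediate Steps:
D(b) = 2*b/(1 + b) (D(b) = (2*b)/(1 + b) = 2*b/(1 + b))
C = -693/2239 (C = (-101 + (4*(-1))*(-6))/(247 + 2*8/(1 + 8)) = (-101 - 4*(-6))/(247 + 2*8/9) = (-101 + 24)/(247 + 2*8*(⅑)) = -77/(247 + 16/9) = -77/2239/9 = -77*9/2239 = -693/2239 ≈ -0.30951)
C*100 = -693/2239*100 = -69300/2239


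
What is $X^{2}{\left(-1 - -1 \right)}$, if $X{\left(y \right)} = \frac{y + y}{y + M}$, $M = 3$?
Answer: $0$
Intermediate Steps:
$X{\left(y \right)} = \frac{2 y}{3 + y}$ ($X{\left(y \right)} = \frac{y + y}{y + 3} = \frac{2 y}{3 + y}$)
$X^{2}{\left(-1 - -1 \right)} = \left(\frac{2 \left(-1 - -1\right)}{3 - 0}\right)^{2} = \left(\frac{2 \left(-1 + 1\right)}{3 + \left(-1 + 1\right)}\right)^{2} = \left(2 \cdot 0 \frac{1}{3 + 0}\right)^{2} = \left(2 \cdot 0 \cdot \frac{1}{3}\right)^{2} = 0^{2} = 0$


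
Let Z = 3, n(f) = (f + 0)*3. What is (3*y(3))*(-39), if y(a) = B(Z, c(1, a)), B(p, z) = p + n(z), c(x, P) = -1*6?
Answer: 1755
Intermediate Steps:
n(f) = 3*f (n(f) = f*3 = 3*f)
c(x, P) = -6
B(p, z) = p + 3*z
y(a) = -15 (y(a) = 3 + 3*(-6) = 3 - 18 = -15)
(3*y(3))*(-39) = (3*(-15))*(-39) = -45*(-39) = 1755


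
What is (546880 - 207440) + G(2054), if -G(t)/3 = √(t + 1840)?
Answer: 339440 - 3*√3894 ≈ 3.3925e+5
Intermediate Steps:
G(t) = -3*√(1840 + t) (G(t) = -3*√(t + 1840) = -3*√(1840 + t))
(546880 - 207440) + G(2054) = (546880 - 207440) - 3*√(1840 + 2054) = 339440 - 3*√3894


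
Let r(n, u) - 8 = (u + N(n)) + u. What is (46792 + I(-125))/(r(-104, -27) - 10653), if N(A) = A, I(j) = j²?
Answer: -62417/10803 ≈ -5.7777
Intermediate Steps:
r(n, u) = 8 + n + 2*u (r(n, u) = 8 + ((u + n) + u) = 8 + ((n + u) + u) = 8 + (n + 2*u) = 8 + n + 2*u)
(46792 + I(-125))/(r(-104, -27) - 10653) = (46792 + (-125)²)/((8 - 104 + 2*(-27)) - 10653) = (46792 + 15625)/((8 - 104 - 54) - 10653) = 62417/(-150 - 10653) = 62417/(-10803) = 62417*(-1/10803) = -62417/10803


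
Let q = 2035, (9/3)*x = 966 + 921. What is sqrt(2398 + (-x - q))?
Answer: I*sqrt(266) ≈ 16.31*I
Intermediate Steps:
x = 629 (x = (966 + 921)/3 = (1/3)*1887 = 629)
sqrt(2398 + (-x - q)) = sqrt(2398 + (-1*629 - 1*2035)) = sqrt(2398 + (-629 - 2035)) = sqrt(2398 - 2664) = sqrt(-266) = I*sqrt(266)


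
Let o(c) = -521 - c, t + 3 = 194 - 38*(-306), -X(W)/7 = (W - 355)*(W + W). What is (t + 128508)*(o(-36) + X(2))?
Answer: 1318933473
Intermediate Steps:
X(W) = -14*W*(-355 + W) (X(W) = -7*(W - 355)*(W + W) = -7*(-355 + W)*2*W = -14*W*(-355 + W))
t = 11819 (t = -3 + (194 - 38*(-306)) = -3 + (194 + 11628) = -3 + 11822 = 11819)
(t + 128508)*(o(-36) + X(2)) = (11819 + 128508)*((-521 - 1*(-36)) + 14*2*(355 - 1*2)) = 140327*((-521 + 36) + 14*2*(355 - 2)) = 140327*(-485 + 14*2*353) = 140327*(-485 + 9884) = 140327*9399 = 1318933473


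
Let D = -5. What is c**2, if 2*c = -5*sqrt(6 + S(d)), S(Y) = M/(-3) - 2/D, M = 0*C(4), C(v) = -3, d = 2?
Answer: 40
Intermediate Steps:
M = 0 (M = 0*(-3) = 0)
S(Y) = 2/5 (S(Y) = 0/(-3) - 2/(-5) = 0*(-1/3) - 2*(-1/5) = 0 + 2/5 = 2/5)
c = -2*sqrt(10) (c = (-5*sqrt(6 + 2/5))/2 = (-4*sqrt(10))/2 = -2*sqrt(10) ≈ -6.3246)
c**2 = (-2*sqrt(10))**2 = 40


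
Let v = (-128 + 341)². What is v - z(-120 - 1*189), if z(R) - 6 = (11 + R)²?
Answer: -43441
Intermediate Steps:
v = 45369 (v = 213² = 45369)
z(R) = 6 + (11 + R)²
v - z(-120 - 1*189) = 45369 - (6 + (11 + (-120 - 1*189))²) = 45369 - (6 + (11 + (-120 - 189))²) = 45369 - (6 + (11 - 309)²) = 45369 - (6 + (-298)²) = 45369 - (6 + 88804) = 45369 - 1*88810 = 45369 - 88810 = -43441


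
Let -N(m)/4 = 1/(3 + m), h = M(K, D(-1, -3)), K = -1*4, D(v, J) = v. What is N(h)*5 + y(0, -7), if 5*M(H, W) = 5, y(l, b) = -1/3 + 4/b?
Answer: -124/21 ≈ -5.9048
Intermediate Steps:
y(l, b) = -⅓ + 4/b (y(l, b) = -1*⅓ + 4/b = -⅓ + 4/b)
K = -4
M(H, W) = 1 (M(H, W) = (⅕)*5 = 1)
h = 1
N(m) = -4/(3 + m)
N(h)*5 + y(0, -7) = -4/(3 + 1)*5 + (⅓)*(12 - 1*(-7))/(-7) = -4/4*5 + (⅓)*(-⅐)*(12 + 7) = -4*¼*5 + (⅓)*(-⅐)*19 = -1*5 - 19/21 = -5 - 19/21 = -124/21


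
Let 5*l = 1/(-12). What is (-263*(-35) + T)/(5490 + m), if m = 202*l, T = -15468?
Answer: -187890/164599 ≈ -1.1415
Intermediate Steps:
l = -1/60 (l = (1/5)/(-12) = (1/5)*(-1/12) = -1/60 ≈ -0.016667)
m = -101/30 (m = 202*(-1/60) = -101/30 ≈ -3.3667)
(-263*(-35) + T)/(5490 + m) = (-263*(-35) - 15468)/(5490 - 101/30) = (9205 - 15468)/(164599/30) = -6263*30/164599 = -187890/164599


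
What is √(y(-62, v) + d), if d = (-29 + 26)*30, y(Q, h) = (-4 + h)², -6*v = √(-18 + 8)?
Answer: √(-2674 + 48*I*√10)/6 ≈ 0.24451 + 8.6219*I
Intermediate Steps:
v = -I*√10/6 (v = -√(-18 + 8)/6 = -I*√10/6 ≈ -0.52705*I)
d = -90 (d = -3*30 = -90)
√(y(-62, v) + d) = √((-4 - I*√10/6)² - 90) = √(-90 + (-4 - I*√10/6)²)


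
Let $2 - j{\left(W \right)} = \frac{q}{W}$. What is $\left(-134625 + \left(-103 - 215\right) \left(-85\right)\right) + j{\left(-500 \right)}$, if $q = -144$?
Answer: $- \frac{13449161}{125} \approx -1.0759 \cdot 10^{5}$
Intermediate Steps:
$j{\left(W \right)} = 2 + \frac{144}{W}$ ($j{\left(W \right)} = 2 - - \frac{144}{W} = 2 + \frac{144}{W}$)
$\left(-134625 + \left(-103 - 215\right) \left(-85\right)\right) + j{\left(-500 \right)} = \left(-134625 + \left(-103 - 215\right) \left(-85\right)\right) + \left(2 + \frac{144}{-500}\right) = \left(-134625 - -27030\right) + \left(2 + 144 \left(- \frac{1}{500}\right)\right) = \left(-134625 + 27030\right) + \left(2 - \frac{36}{125}\right) = -107595 + \frac{214}{125} = - \frac{13449161}{125}$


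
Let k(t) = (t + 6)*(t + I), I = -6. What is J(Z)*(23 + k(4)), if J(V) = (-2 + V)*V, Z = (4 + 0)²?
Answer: 672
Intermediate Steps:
Z = 16 (Z = 4² = 16)
J(V) = V*(-2 + V)
k(t) = (-6 + t)*(6 + t) (k(t) = (t + 6)*(t - 6) = (6 + t)*(-6 + t) = (-6 + t)*(6 + t))
J(Z)*(23 + k(4)) = (16*(-2 + 16))*(23 + (-36 + 4²)) = (16*14)*(23 + (-36 + 16)) = 224*(23 - 20) = 224*3 = 672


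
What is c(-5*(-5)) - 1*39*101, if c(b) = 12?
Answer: -3927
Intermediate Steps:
c(-5*(-5)) - 1*39*101 = 12 - 1*39*101 = 12 - 39*101 = 12 - 3939 = -3927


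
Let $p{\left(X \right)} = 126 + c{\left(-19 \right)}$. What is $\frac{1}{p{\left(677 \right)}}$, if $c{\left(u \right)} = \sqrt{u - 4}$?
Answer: $\frac{126}{15899} - \frac{i \sqrt{23}}{15899} \approx 0.007925 - 0.00030164 i$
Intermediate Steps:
$c{\left(u \right)} = \sqrt{-4 + u}$
$p{\left(X \right)} = 126 + i \sqrt{23}$ ($p{\left(X \right)} = 126 + \sqrt{-4 - 19} = 126 + \sqrt{-23} = 126 + i \sqrt{23}$)
$\frac{1}{p{\left(677 \right)}} = \frac{1}{126 + i \sqrt{23}}$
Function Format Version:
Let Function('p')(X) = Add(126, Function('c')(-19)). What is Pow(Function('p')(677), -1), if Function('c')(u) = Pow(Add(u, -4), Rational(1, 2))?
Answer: Add(Rational(126, 15899), Mul(Rational(-1, 15899), I, Pow(23, Rational(1, 2)))) ≈ Add(0.0079250, Mul(-0.00030164, I))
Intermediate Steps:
Function('c')(u) = Pow(Add(-4, u), Rational(1, 2))
Function('p')(X) = Add(126, Mul(I, Pow(23, Rational(1, 2)))) (Function('p')(X) = Add(126, Pow(Add(-4, -19), Rational(1, 2))) = Add(126, Pow(-23, Rational(1, 2))) = Add(126, Mul(I, Pow(23, Rational(1, 2)))))
Pow(Function('p')(677), -1) = Pow(Add(126, Mul(I, Pow(23, Rational(1, 2)))), -1)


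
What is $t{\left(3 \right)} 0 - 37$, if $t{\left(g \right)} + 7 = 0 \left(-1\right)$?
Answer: $-37$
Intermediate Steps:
$t{\left(g \right)} = -7$ ($t{\left(g \right)} = -7 + 0 \left(-1\right) = -7 + 0 = -7$)
$t{\left(3 \right)} 0 - 37 = \left(-7\right) 0 - 37 = 0 - 37 = -37$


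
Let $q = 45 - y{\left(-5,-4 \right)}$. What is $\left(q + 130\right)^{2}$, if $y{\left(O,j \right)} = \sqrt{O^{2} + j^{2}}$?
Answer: $\left(175 - \sqrt{41}\right)^{2} \approx 28425.0$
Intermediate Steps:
$q = 45 - \sqrt{41}$ ($q = 45 - \sqrt{\left(-5\right)^{2} + \left(-4\right)^{2}} = 45 - \sqrt{25 + 16} = 45 - \sqrt{41} \approx 38.597$)
$\left(q + 130\right)^{2} = \left(\left(45 - \sqrt{41}\right) + 130\right)^{2} = \left(175 - \sqrt{41}\right)^{2}$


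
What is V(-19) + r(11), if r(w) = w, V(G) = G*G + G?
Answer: 353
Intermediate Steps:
V(G) = G + G² (V(G) = G² + G = G + G²)
V(-19) + r(11) = -19*(1 - 19) + 11 = -19*(-18) + 11 = 342 + 11 = 353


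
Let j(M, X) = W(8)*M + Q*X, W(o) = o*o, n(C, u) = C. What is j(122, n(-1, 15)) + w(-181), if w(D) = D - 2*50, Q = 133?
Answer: 7394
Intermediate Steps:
W(o) = o**2
w(D) = -100 + D (w(D) = D - 100 = -100 + D)
j(M, X) = 64*M + 133*X (j(M, X) = 8**2*M + 133*X = 64*M + 133*X)
j(122, n(-1, 15)) + w(-181) = (64*122 + 133*(-1)) + (-100 - 181) = (7808 - 133) - 281 = 7675 - 281 = 7394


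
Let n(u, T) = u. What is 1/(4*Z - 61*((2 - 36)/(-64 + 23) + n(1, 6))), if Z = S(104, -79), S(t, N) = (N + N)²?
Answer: 41/4089521 ≈ 1.0026e-5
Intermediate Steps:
S(t, N) = 4*N² (S(t, N) = (2*N)² = 4*N²)
Z = 24964 (Z = 4*(-79)² = 4*6241 = 24964)
1/(4*Z - 61*((2 - 36)/(-64 + 23) + n(1, 6))) = 1/(4*24964 - 61*((2 - 36)/(-64 + 23) + 1)) = 1/(99856 - 61*(-34/(-41) + 1)) = 1/(99856 - 61*(-34*(-1/41) + 1)) = 1/(99856 - 61*(34/41 + 1)) = 1/(99856 - 61*75/41) = 1/(99856 - 4575/41) = 1/(4089521/41) = 41/4089521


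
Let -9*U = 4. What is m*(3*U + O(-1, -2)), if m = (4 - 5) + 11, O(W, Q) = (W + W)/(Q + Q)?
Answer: -25/3 ≈ -8.3333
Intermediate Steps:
O(W, Q) = W/Q (O(W, Q) = (2*W)/((2*Q)) = (2*W)*(1/(2*Q)) = W/Q)
U = -4/9 (U = -⅑*4 = -4/9 ≈ -0.44444)
m = 10 (m = -1 + 11 = 10)
m*(3*U + O(-1, -2)) = 10*(3*(-4/9) - 1/(-2)) = 10*(-4/3 - 1*(-½)) = 10*(-4/3 + ½) = 10*(-⅚) = -25/3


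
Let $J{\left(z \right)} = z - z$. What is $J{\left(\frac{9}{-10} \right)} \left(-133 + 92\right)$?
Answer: $0$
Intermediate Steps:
$J{\left(z \right)} = 0$
$J{\left(\frac{9}{-10} \right)} \left(-133 + 92\right) = 0 \left(-133 + 92\right) = 0 \left(-41\right) = 0$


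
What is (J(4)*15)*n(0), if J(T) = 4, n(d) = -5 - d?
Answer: -300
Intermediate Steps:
(J(4)*15)*n(0) = (4*15)*(-5 - 1*0) = 60*(-5 + 0) = 60*(-5) = -300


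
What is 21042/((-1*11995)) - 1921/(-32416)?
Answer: -659055077/388829920 ≈ -1.6950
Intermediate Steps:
21042/((-1*11995)) - 1921/(-32416) = 21042/(-11995) - 1921*(-1/32416) = 21042*(-1/11995) + 1921/32416 = -21042/11995 + 1921/32416 = -659055077/388829920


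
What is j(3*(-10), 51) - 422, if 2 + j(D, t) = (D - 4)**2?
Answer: 732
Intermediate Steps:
j(D, t) = -2 + (-4 + D)**2 (j(D, t) = -2 + (D - 4)**2 = -2 + (-4 + D)**2)
j(3*(-10), 51) - 422 = (-2 + (-4 + 3*(-10))**2) - 422 = (-2 + (-4 - 30)**2) - 422 = (-2 + (-34)**2) - 422 = (-2 + 1156) - 422 = 1154 - 422 = 732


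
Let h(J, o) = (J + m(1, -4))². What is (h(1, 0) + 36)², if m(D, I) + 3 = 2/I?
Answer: 28561/16 ≈ 1785.1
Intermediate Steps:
m(D, I) = -3 + 2/I
h(J, o) = (-7/2 + J)² (h(J, o) = (J + (-3 + 2/(-4)))² = (J + (-3 + 2*(-¼)))² = (J + (-3 - ½))² = (J - 7/2)² = (-7/2 + J)²)
(h(1, 0) + 36)² = ((7 - 2*1)²/4 + 36)² = ((7 - 2)²/4 + 36)² = ((¼)*5² + 36)² = ((¼)*25 + 36)² = (25/4 + 36)² = (169/4)² = 28561/16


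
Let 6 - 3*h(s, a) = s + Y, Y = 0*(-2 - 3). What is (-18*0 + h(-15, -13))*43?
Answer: 301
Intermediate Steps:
Y = 0 (Y = 0*(-5) = 0)
h(s, a) = 2 - s/3 (h(s, a) = 2 - (s + 0)/3 = 2 - s/3)
(-18*0 + h(-15, -13))*43 = (-18*0 + (2 - ⅓*(-15)))*43 = (0 + (2 + 5))*43 = (0 + 7)*43 = 7*43 = 301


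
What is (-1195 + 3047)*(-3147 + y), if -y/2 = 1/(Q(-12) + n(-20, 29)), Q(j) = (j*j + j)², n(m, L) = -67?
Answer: -101160834812/17357 ≈ -5.8282e+6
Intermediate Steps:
Q(j) = (j + j²)² (Q(j) = (j² + j)² = (j + j²)²)
y = -2/17357 (y = -2/((-12)²*(1 - 12)² - 67) = -2/(144*(-11)² - 67) = -2/(144*121 - 67) = -2/(17424 - 67) = -2/17357 ≈ -0.00011523)
(-1195 + 3047)*(-3147 + y) = (-1195 + 3047)*(-3147 - 2/17357) = 1852*(-54622481/17357) = -101160834812/17357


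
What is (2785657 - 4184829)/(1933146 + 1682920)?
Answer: -699586/1808033 ≈ -0.38693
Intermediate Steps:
(2785657 - 4184829)/(1933146 + 1682920) = -1399172/3616066 = -1399172*1/3616066 = -699586/1808033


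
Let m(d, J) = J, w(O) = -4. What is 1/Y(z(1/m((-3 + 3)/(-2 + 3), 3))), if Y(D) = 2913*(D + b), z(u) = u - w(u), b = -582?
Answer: -1/1682743 ≈ -5.9427e-7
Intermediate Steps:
z(u) = 4 + u (z(u) = u - 1*(-4) = u + 4 = 4 + u)
Y(D) = -1695366 + 2913*D (Y(D) = 2913*(D - 582) = 2913*(-582 + D) = -1695366 + 2913*D)
1/Y(z(1/m((-3 + 3)/(-2 + 3), 3))) = 1/(-1695366 + 2913*(4 + 1/3)) = 1/(-1695366 + 2913*(13/3)) = 1/(-1695366 + 12623) = 1/(-1682743) = -1/1682743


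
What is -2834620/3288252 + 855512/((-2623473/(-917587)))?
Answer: 215107698363116819/718886694933 ≈ 2.9922e+5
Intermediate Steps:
-2834620/3288252 + 855512/((-2623473/(-917587))) = -2834620*1/3288252 + 855512/((-2623473*(-1/917587))) = -708655/822063 + 855512/(2623473/917587) = -708655/822063 + 855512*(917587/2623473) = -708655/822063 + 785006689544/2623473 = 215107698363116819/718886694933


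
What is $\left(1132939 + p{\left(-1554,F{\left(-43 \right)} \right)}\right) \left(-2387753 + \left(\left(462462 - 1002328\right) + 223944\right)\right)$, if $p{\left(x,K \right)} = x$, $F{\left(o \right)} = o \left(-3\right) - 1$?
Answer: $-3058897339875$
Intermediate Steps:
$F{\left(o \right)} = -1 - 3 o$ ($F{\left(o \right)} = - 3 o - 1 = -1 - 3 o$)
$\left(1132939 + p{\left(-1554,F{\left(-43 \right)} \right)}\right) \left(-2387753 + \left(\left(462462 - 1002328\right) + 223944\right)\right) = \left(1132939 - 1554\right) \left(-2387753 + \left(\left(462462 - 1002328\right) + 223944\right)\right) = 1131385 \left(-2387753 + \left(-539866 + 223944\right)\right) = 1131385 \left(-2387753 - 315922\right) = 1131385 \left(-2703675\right) = -3058897339875$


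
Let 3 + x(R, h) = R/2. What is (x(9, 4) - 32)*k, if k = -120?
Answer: 3660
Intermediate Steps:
x(R, h) = -3 + R/2
(x(9, 4) - 32)*k = ((-3 + (1/2)*9) - 32)*(-120) = ((-3 + 9/2) - 32)*(-120) = (3/2 - 32)*(-120) = -61/2*(-120) = 3660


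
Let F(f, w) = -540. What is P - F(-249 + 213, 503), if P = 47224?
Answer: 47764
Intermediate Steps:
P - F(-249 + 213, 503) = 47224 - 1*(-540) = 47224 + 540 = 47764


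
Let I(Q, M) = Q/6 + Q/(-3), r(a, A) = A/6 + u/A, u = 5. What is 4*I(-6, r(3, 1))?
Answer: 4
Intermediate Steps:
r(a, A) = 5/A + A/6 (r(a, A) = A/6 + 5/A = 5/A + A/6)
I(Q, M) = -Q/6 (I(Q, M) = Q*(⅙) + Q*(-⅓) = Q/6 - Q/3 = -Q/6)
4*I(-6, r(3, 1)) = 4*(-⅙*(-6)) = 4*1 = 4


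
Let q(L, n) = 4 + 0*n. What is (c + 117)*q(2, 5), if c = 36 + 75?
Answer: 912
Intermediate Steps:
c = 111
q(L, n) = 4 (q(L, n) = 4 + 0 = 4)
(c + 117)*q(2, 5) = (111 + 117)*4 = 228*4 = 912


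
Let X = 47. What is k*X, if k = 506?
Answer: 23782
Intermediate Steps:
k*X = 506*47 = 23782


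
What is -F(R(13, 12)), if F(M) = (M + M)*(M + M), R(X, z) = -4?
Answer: -64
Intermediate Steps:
F(M) = 4*M² (F(M) = (2*M)*(2*M) = 4*M²)
-F(R(13, 12)) = -4*(-4)² = -4*16 = -1*64 = -64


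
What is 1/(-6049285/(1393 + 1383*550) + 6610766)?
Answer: 762043/5037681905653 ≈ 1.5127e-7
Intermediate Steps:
1/(-6049285/(1393 + 1383*550) + 6610766) = 1/(-6049285/(1393 + 760650) + 6610766) = 1/(-6049285/762043 + 6610766) = 1/(5037681905653/762043) = 762043/5037681905653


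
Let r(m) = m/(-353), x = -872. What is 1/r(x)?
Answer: 353/872 ≈ 0.40482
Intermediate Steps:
r(m) = -m/353 (r(m) = m*(-1/353) = -m/353)
1/r(x) = 1/(-1/353*(-872)) = 1/(872/353) = 353/872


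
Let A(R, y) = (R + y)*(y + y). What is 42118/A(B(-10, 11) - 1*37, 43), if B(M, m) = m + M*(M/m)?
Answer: 231649/12341 ≈ 18.771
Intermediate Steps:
B(M, m) = m + M²/m
A(R, y) = 2*y*(R + y) (A(R, y) = (R + y)*(2*y) = 2*y*(R + y))
42118/A(B(-10, 11) - 1*37, 43) = 42118/((2*43*(((11 + (-10)²/11) - 1*37) + 43))) = 42118/((2*43*(((11 + 100*(1/11)) - 37) + 43))) = 42118/((2*43*(((11 + 100/11) - 37) + 43))) = 42118/((2*43*((221/11 - 37) + 43))) = 42118/((2*43*(-186/11 + 43))) = 42118/((2*43*(287/11))) = 42118/(24682/11) = 42118*(11/24682) = 231649/12341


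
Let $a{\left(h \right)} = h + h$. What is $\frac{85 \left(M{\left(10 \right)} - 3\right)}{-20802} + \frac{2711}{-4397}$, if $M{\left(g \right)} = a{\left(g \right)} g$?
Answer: $- \frac{130021987}{91466394} \approx -1.4215$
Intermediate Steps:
$a{\left(h \right)} = 2 h$
$M{\left(g \right)} = 2 g^{2}$ ($M{\left(g \right)} = 2 g g = 2 g^{2}$)
$\frac{85 \left(M{\left(10 \right)} - 3\right)}{-20802} + \frac{2711}{-4397} = \frac{85 \left(2 \cdot 10^{2} - 3\right)}{-20802} + \frac{2711}{-4397} = 85 \left(2 \cdot 100 + \left(-51 + 48\right)\right) \left(- \frac{1}{20802}\right) + 2711 \left(- \frac{1}{4397}\right) = 85 \left(200 - 3\right) \left(- \frac{1}{20802}\right) - \frac{2711}{4397} = 85 \cdot 197 \left(- \frac{1}{20802}\right) - \frac{2711}{4397} = 16745 \left(- \frac{1}{20802}\right) - \frac{2711}{4397} = - \frac{16745}{20802} - \frac{2711}{4397} = - \frac{130021987}{91466394}$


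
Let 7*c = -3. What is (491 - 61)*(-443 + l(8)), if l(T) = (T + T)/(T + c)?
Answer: -10047810/53 ≈ -1.8958e+5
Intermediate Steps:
c = -3/7 (c = (⅐)*(-3) = -3/7 ≈ -0.42857)
l(T) = 2*T/(-3/7 + T) (l(T) = (T + T)/(T - 3/7) = (2*T)/(-3/7 + T) = 2*T/(-3/7 + T))
(491 - 61)*(-443 + l(8)) = (491 - 61)*(-443 + 14*8/(-3 + 7*8)) = 430*(-443 + 14*8/(-3 + 56)) = 430*(-443 + 14*8/53) = 430*(-443 + 14*8*(1/53)) = 430*(-443 + 112/53) = 430*(-23367/53) = -10047810/53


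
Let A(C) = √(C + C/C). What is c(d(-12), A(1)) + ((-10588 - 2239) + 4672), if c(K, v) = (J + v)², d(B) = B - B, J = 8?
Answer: -8089 + 16*√2 ≈ -8066.4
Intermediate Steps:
A(C) = √(1 + C) (A(C) = √(C + 1) = √(1 + C))
d(B) = 0
c(K, v) = (8 + v)²
c(d(-12), A(1)) + ((-10588 - 2239) + 4672) = (8 + √(1 + 1))² + ((-10588 - 2239) + 4672) = (8 + √2)² + (-12827 + 4672) = (8 + √2)² - 8155 = -8155 + (8 + √2)²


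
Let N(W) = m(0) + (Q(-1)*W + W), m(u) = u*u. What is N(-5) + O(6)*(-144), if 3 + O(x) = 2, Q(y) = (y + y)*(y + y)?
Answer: 119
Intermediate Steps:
Q(y) = 4*y**2 (Q(y) = (2*y)*(2*y) = 4*y**2)
O(x) = -1 (O(x) = -3 + 2 = -1)
m(u) = u**2
N(W) = 5*W (N(W) = 0**2 + ((4*(-1)**2)*W + W) = 0 + ((4*1)*W + W) = 0 + (4*W + W) = 0 + 5*W = 5*W)
N(-5) + O(6)*(-144) = 5*(-5) - 1*(-144) = -25 + 144 = 119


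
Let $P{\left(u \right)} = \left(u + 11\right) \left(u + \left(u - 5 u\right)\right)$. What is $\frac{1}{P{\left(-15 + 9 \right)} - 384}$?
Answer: $- \frac{1}{294} \approx -0.0034014$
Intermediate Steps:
$P{\left(u \right)} = - 3 u \left(11 + u\right)$ ($P{\left(u \right)} = \left(11 + u\right) \left(u - 4 u\right) = \left(11 + u\right) \left(- 3 u\right) = - 3 u \left(11 + u\right)$)
$\frac{1}{P{\left(-15 + 9 \right)} - 384} = \frac{1}{- 3 \left(-15 + 9\right) \left(11 + \left(-15 + 9\right)\right) - 384} = \frac{1}{\left(-3\right) \left(-6\right) \left(11 - 6\right) - 384} = \frac{1}{\left(-3\right) \left(-6\right) 5 - 384} = \frac{1}{90 - 384} = \frac{1}{-294} = - \frac{1}{294}$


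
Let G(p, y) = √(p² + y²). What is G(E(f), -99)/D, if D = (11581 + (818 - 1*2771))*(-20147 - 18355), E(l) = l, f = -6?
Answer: -√1093/123565752 ≈ -2.6755e-7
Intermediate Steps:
D = -370697256 (D = (11581 + (818 - 2771))*(-38502) = (11581 - 1953)*(-38502) = 9628*(-38502) = -370697256)
G(E(f), -99)/D = √((-6)² + (-99)²)/(-370697256) = √(36 + 9801)*(-1/370697256) = √9837*(-1/370697256) = (3*√1093)*(-1/370697256) = -√1093/123565752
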